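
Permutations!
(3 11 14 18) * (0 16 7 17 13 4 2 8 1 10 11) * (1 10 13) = (0 16 7 17 1 13 4 2 8 10 11 14 18 3) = [16, 13, 8, 0, 2, 5, 6, 17, 10, 9, 11, 14, 12, 4, 18, 15, 7, 1, 3]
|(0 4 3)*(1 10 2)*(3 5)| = 12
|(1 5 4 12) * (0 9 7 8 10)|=|(0 9 7 8 10)(1 5 4 12)|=20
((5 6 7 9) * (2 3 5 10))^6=((2 3 5 6 7 9 10))^6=(2 10 9 7 6 5 3)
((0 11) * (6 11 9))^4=(11)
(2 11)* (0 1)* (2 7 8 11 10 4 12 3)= (0 1)(2 10 4 12 3)(7 8 11)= [1, 0, 10, 2, 12, 5, 6, 8, 11, 9, 4, 7, 3]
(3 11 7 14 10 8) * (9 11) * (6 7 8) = (3 9 11 8)(6 7 14 10) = [0, 1, 2, 9, 4, 5, 7, 14, 3, 11, 6, 8, 12, 13, 10]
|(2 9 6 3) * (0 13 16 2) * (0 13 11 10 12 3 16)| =12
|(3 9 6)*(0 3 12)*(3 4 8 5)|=|(0 4 8 5 3 9 6 12)|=8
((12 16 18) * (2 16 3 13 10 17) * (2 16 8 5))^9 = (3 10 16 12 13 17 18)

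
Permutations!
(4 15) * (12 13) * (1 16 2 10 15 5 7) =(1 16 2 10 15 4 5 7)(12 13) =[0, 16, 10, 3, 5, 7, 6, 1, 8, 9, 15, 11, 13, 12, 14, 4, 2]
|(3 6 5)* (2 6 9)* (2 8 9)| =4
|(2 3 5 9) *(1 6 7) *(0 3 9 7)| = 6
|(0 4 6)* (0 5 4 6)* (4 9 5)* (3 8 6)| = |(0 3 8 6 4)(5 9)| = 10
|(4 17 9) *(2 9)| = |(2 9 4 17)| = 4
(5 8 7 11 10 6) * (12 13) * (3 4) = (3 4)(5 8 7 11 10 6)(12 13) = [0, 1, 2, 4, 3, 8, 5, 11, 7, 9, 6, 10, 13, 12]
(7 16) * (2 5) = [0, 1, 5, 3, 4, 2, 6, 16, 8, 9, 10, 11, 12, 13, 14, 15, 7] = (2 5)(7 16)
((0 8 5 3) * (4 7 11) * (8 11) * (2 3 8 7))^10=(11)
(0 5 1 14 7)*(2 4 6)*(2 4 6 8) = (0 5 1 14 7)(2 6 4 8) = [5, 14, 6, 3, 8, 1, 4, 0, 2, 9, 10, 11, 12, 13, 7]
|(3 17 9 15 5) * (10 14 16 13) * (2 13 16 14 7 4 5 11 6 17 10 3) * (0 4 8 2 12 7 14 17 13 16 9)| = 17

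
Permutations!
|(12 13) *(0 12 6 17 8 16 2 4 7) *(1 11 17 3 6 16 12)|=|(0 1 11 17 8 12 13 16 2 4 7)(3 6)|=22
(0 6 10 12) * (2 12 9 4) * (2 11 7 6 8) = (0 8 2 12)(4 11 7 6 10 9) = [8, 1, 12, 3, 11, 5, 10, 6, 2, 4, 9, 7, 0]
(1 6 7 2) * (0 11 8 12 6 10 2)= (0 11 8 12 6 7)(1 10 2)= [11, 10, 1, 3, 4, 5, 7, 0, 12, 9, 2, 8, 6]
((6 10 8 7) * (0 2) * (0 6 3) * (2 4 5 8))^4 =(0 7 5)(2 6 10)(3 8 4) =((0 4 5 8 7 3)(2 6 10))^4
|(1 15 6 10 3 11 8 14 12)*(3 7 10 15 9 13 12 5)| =20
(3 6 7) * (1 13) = (1 13)(3 6 7) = [0, 13, 2, 6, 4, 5, 7, 3, 8, 9, 10, 11, 12, 1]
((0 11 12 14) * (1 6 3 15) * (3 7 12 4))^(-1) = ((0 11 4 3 15 1 6 7 12 14))^(-1) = (0 14 12 7 6 1 15 3 4 11)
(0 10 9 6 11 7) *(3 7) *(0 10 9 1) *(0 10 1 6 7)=(0 9 7 1 10 6 11 3)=[9, 10, 2, 0, 4, 5, 11, 1, 8, 7, 6, 3]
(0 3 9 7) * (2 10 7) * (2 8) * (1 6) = (0 3 9 8 2 10 7)(1 6) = [3, 6, 10, 9, 4, 5, 1, 0, 2, 8, 7]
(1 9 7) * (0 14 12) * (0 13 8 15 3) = (0 14 12 13 8 15 3)(1 9 7) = [14, 9, 2, 0, 4, 5, 6, 1, 15, 7, 10, 11, 13, 8, 12, 3]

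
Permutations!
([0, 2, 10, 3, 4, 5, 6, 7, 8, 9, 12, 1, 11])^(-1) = [0, 11, 1, 3, 4, 5, 6, 7, 8, 9, 2, 12, 10]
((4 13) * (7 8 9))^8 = ((4 13)(7 8 9))^8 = (13)(7 9 8)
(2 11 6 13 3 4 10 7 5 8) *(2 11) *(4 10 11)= (3 10 7 5 8 4 11 6 13)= [0, 1, 2, 10, 11, 8, 13, 5, 4, 9, 7, 6, 12, 3]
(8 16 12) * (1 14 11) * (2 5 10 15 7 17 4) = (1 14 11)(2 5 10 15 7 17 4)(8 16 12) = [0, 14, 5, 3, 2, 10, 6, 17, 16, 9, 15, 1, 8, 13, 11, 7, 12, 4]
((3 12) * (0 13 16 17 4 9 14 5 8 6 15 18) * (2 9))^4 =((0 13 16 17 4 2 9 14 5 8 6 15 18)(3 12))^4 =(0 4 5 18 17 14 15 16 9 6 13 2 8)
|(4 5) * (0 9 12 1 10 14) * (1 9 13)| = 10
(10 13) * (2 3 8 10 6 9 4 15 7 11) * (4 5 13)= (2 3 8 10 4 15 7 11)(5 13 6 9)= [0, 1, 3, 8, 15, 13, 9, 11, 10, 5, 4, 2, 12, 6, 14, 7]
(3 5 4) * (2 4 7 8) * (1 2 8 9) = (1 2 4 3 5 7 9) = [0, 2, 4, 5, 3, 7, 6, 9, 8, 1]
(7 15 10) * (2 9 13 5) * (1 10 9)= [0, 10, 1, 3, 4, 2, 6, 15, 8, 13, 7, 11, 12, 5, 14, 9]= (1 10 7 15 9 13 5 2)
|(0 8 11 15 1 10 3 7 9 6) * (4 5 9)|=|(0 8 11 15 1 10 3 7 4 5 9 6)|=12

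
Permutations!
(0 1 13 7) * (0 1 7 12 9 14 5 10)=(0 7 1 13 12 9 14 5 10)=[7, 13, 2, 3, 4, 10, 6, 1, 8, 14, 0, 11, 9, 12, 5]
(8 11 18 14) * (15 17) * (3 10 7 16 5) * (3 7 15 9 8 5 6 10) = [0, 1, 2, 3, 4, 7, 10, 16, 11, 8, 15, 18, 12, 13, 5, 17, 6, 9, 14] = (5 7 16 6 10 15 17 9 8 11 18 14)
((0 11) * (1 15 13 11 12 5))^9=(0 5 15 11 12 1 13)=((0 12 5 1 15 13 11))^9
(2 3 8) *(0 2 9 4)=(0 2 3 8 9 4)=[2, 1, 3, 8, 0, 5, 6, 7, 9, 4]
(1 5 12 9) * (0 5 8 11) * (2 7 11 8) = [5, 2, 7, 3, 4, 12, 6, 11, 8, 1, 10, 0, 9] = (0 5 12 9 1 2 7 11)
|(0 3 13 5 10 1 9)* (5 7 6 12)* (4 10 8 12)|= |(0 3 13 7 6 4 10 1 9)(5 8 12)|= 9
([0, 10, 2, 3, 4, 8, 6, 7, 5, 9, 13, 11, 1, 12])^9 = (1 10 13 12)(5 8)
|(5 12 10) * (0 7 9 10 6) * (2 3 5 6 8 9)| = 10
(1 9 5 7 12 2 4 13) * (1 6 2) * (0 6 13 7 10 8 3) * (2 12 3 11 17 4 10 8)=[6, 9, 10, 0, 7, 8, 12, 3, 11, 5, 2, 17, 1, 13, 14, 15, 16, 4]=(0 6 12 1 9 5 8 11 17 4 7 3)(2 10)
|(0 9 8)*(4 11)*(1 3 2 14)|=12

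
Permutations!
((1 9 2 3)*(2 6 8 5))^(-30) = ((1 9 6 8 5 2 3))^(-30) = (1 2 8 9 3 5 6)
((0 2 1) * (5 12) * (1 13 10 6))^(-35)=(0 2 13 10 6 1)(5 12)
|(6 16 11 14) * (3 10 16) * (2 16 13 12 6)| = 20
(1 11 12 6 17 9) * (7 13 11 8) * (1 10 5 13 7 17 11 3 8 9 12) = (1 9 10 5 13 3 8 17 12 6 11) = [0, 9, 2, 8, 4, 13, 11, 7, 17, 10, 5, 1, 6, 3, 14, 15, 16, 12]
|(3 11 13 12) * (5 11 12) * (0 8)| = |(0 8)(3 12)(5 11 13)| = 6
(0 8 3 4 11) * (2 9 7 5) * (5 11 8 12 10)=(0 12 10 5 2 9 7 11)(3 4 8)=[12, 1, 9, 4, 8, 2, 6, 11, 3, 7, 5, 0, 10]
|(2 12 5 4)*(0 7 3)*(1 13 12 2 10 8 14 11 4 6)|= 15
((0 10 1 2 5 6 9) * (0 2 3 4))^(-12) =(0 3 10 4 1) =((0 10 1 3 4)(2 5 6 9))^(-12)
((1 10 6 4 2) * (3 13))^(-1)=(1 2 4 6 10)(3 13)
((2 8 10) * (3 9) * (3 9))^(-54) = ((2 8 10))^(-54) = (10)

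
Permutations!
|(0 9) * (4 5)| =2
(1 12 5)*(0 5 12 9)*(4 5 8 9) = [8, 4, 2, 3, 5, 1, 6, 7, 9, 0, 10, 11, 12] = (12)(0 8 9)(1 4 5)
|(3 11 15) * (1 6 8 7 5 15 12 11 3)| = 6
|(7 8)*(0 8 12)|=4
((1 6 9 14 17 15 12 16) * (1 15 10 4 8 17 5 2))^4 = (17)(1 5 9)(2 14 6)(12 16 15)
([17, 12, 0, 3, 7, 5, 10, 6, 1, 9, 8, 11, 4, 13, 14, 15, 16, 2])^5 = (0 2 17)(1 10 7 12 8 6 4)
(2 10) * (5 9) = (2 10)(5 9) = [0, 1, 10, 3, 4, 9, 6, 7, 8, 5, 2]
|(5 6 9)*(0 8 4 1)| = 12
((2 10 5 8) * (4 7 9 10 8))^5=(10)(2 8)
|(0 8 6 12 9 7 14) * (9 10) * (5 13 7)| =|(0 8 6 12 10 9 5 13 7 14)| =10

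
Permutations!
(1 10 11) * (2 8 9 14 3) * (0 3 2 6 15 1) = (0 3 6 15 1 10 11)(2 8 9 14) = [3, 10, 8, 6, 4, 5, 15, 7, 9, 14, 11, 0, 12, 13, 2, 1]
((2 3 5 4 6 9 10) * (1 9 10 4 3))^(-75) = ((1 9 4 6 10 2)(3 5))^(-75) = (1 6)(2 4)(3 5)(9 10)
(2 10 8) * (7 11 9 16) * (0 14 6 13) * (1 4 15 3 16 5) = (0 14 6 13)(1 4 15 3 16 7 11 9 5)(2 10 8) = [14, 4, 10, 16, 15, 1, 13, 11, 2, 5, 8, 9, 12, 0, 6, 3, 7]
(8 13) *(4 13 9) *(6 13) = (4 6 13 8 9) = [0, 1, 2, 3, 6, 5, 13, 7, 9, 4, 10, 11, 12, 8]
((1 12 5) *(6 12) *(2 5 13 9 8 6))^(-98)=(1 2 5)(6 13 8 12 9)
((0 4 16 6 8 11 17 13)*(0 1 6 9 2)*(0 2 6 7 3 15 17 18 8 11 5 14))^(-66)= (0 6 5 16 18)(4 11 14 9 8)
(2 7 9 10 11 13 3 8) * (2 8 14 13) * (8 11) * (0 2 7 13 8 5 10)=(0 2 13 3 14 8 11 7 9)(5 10)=[2, 1, 13, 14, 4, 10, 6, 9, 11, 0, 5, 7, 12, 3, 8]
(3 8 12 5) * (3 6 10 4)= [0, 1, 2, 8, 3, 6, 10, 7, 12, 9, 4, 11, 5]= (3 8 12 5 6 10 4)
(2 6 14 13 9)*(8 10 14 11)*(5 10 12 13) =(2 6 11 8 12 13 9)(5 10 14) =[0, 1, 6, 3, 4, 10, 11, 7, 12, 2, 14, 8, 13, 9, 5]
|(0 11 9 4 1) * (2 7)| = 10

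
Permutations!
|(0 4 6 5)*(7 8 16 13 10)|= |(0 4 6 5)(7 8 16 13 10)|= 20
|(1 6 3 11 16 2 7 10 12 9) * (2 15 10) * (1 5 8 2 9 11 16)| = 40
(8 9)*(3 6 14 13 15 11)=(3 6 14 13 15 11)(8 9)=[0, 1, 2, 6, 4, 5, 14, 7, 9, 8, 10, 3, 12, 15, 13, 11]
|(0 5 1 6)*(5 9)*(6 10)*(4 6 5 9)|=3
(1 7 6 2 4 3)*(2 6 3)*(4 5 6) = (1 7 3)(2 5 6 4) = [0, 7, 5, 1, 2, 6, 4, 3]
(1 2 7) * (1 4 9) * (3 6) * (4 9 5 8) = (1 2 7 9)(3 6)(4 5 8) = [0, 2, 7, 6, 5, 8, 3, 9, 4, 1]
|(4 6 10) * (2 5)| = |(2 5)(4 6 10)| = 6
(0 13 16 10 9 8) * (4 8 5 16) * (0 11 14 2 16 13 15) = (0 15)(2 16 10 9 5 13 4 8 11 14) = [15, 1, 16, 3, 8, 13, 6, 7, 11, 5, 9, 14, 12, 4, 2, 0, 10]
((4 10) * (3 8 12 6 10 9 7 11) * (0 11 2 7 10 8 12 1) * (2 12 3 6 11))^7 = (0 1 8 6 11 12 7 2)(4 9 10)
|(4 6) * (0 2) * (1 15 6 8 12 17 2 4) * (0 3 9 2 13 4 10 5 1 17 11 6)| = |(0 10 5 1 15)(2 3 9)(4 8 12 11 6 17 13)| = 105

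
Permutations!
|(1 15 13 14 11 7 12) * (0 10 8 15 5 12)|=24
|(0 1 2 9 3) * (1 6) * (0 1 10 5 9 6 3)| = 8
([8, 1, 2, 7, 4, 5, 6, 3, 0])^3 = [8, 1, 2, 7, 4, 5, 6, 3, 0]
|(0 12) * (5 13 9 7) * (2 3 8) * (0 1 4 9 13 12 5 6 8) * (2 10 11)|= 13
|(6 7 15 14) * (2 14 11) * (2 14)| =5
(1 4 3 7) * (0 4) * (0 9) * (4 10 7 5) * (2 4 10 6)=[6, 9, 4, 5, 3, 10, 2, 1, 8, 0, 7]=(0 6 2 4 3 5 10 7 1 9)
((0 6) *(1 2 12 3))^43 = (0 6)(1 3 12 2) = ((0 6)(1 2 12 3))^43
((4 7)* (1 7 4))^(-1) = (1 7)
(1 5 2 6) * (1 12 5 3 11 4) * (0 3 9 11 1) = (0 3 1 9 11 4)(2 6 12 5) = [3, 9, 6, 1, 0, 2, 12, 7, 8, 11, 10, 4, 5]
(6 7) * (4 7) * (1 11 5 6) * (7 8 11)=[0, 7, 2, 3, 8, 6, 4, 1, 11, 9, 10, 5]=(1 7)(4 8 11 5 6)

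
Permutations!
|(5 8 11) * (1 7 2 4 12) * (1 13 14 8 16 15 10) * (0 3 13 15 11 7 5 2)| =18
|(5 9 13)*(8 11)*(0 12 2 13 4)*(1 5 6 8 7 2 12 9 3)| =|(0 9 4)(1 5 3)(2 13 6 8 11 7)| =6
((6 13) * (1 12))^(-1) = ((1 12)(6 13))^(-1) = (1 12)(6 13)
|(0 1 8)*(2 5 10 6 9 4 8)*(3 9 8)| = 21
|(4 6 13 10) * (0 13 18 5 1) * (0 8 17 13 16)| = |(0 16)(1 8 17 13 10 4 6 18 5)| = 18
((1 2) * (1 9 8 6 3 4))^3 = (1 8 4 9 3 2 6)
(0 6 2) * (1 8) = [6, 8, 0, 3, 4, 5, 2, 7, 1] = (0 6 2)(1 8)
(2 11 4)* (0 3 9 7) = [3, 1, 11, 9, 2, 5, 6, 0, 8, 7, 10, 4] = (0 3 9 7)(2 11 4)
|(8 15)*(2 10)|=|(2 10)(8 15)|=2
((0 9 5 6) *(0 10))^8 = (0 6 9 10 5)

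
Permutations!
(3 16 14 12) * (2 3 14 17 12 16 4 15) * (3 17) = [0, 1, 17, 4, 15, 5, 6, 7, 8, 9, 10, 11, 14, 13, 16, 2, 3, 12] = (2 17 12 14 16 3 4 15)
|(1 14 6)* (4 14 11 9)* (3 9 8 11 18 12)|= |(1 18 12 3 9 4 14 6)(8 11)|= 8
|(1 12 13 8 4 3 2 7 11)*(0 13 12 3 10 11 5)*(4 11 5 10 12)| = 10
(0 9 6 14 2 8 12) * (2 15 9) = (0 2 8 12)(6 14 15 9) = [2, 1, 8, 3, 4, 5, 14, 7, 12, 6, 10, 11, 0, 13, 15, 9]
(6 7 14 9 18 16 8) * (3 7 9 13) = (3 7 14 13)(6 9 18 16 8) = [0, 1, 2, 7, 4, 5, 9, 14, 6, 18, 10, 11, 12, 3, 13, 15, 8, 17, 16]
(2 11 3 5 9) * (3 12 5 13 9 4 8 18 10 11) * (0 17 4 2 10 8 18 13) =[17, 1, 3, 0, 18, 2, 6, 7, 13, 10, 11, 12, 5, 9, 14, 15, 16, 4, 8] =(0 17 4 18 8 13 9 10 11 12 5 2 3)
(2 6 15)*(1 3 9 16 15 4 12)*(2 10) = (1 3 9 16 15 10 2 6 4 12) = [0, 3, 6, 9, 12, 5, 4, 7, 8, 16, 2, 11, 1, 13, 14, 10, 15]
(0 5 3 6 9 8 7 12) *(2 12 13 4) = (0 5 3 6 9 8 7 13 4 2 12) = [5, 1, 12, 6, 2, 3, 9, 13, 7, 8, 10, 11, 0, 4]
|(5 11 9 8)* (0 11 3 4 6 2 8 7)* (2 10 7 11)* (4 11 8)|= |(0 2 4 6 10 7)(3 11 9 8 5)|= 30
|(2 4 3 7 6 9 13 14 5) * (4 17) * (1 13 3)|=28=|(1 13 14 5 2 17 4)(3 7 6 9)|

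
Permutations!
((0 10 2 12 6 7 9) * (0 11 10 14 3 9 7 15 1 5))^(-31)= (0 10 1 9 6 14 2 5 11 15 3 12)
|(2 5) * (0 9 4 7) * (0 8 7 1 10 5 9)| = |(1 10 5 2 9 4)(7 8)| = 6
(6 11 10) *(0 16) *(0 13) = (0 16 13)(6 11 10) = [16, 1, 2, 3, 4, 5, 11, 7, 8, 9, 6, 10, 12, 0, 14, 15, 13]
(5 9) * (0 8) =(0 8)(5 9) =[8, 1, 2, 3, 4, 9, 6, 7, 0, 5]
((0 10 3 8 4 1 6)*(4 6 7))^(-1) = ((0 10 3 8 6)(1 7 4))^(-1) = (0 6 8 3 10)(1 4 7)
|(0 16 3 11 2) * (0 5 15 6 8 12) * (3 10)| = 11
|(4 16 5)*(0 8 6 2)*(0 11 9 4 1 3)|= 11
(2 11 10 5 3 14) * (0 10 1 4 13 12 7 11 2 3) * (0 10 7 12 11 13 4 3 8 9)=(0 7 13 11 1 3 14 8 9)(5 10)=[7, 3, 2, 14, 4, 10, 6, 13, 9, 0, 5, 1, 12, 11, 8]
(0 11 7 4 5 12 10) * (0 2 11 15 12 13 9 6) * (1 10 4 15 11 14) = (0 11 7 15 12 4 5 13 9 6)(1 10 2 14) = [11, 10, 14, 3, 5, 13, 0, 15, 8, 6, 2, 7, 4, 9, 1, 12]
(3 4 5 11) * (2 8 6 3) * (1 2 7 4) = (1 2 8 6 3)(4 5 11 7) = [0, 2, 8, 1, 5, 11, 3, 4, 6, 9, 10, 7]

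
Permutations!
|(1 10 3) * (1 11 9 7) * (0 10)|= |(0 10 3 11 9 7 1)|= 7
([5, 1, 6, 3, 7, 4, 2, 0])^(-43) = [5, 1, 6, 3, 7, 4, 2, 0]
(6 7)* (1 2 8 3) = (1 2 8 3)(6 7) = [0, 2, 8, 1, 4, 5, 7, 6, 3]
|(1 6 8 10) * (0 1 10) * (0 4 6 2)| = 3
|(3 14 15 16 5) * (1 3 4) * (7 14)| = 8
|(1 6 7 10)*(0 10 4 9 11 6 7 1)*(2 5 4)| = 8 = |(0 10)(1 7 2 5 4 9 11 6)|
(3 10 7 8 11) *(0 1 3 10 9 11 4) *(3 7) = [1, 7, 2, 9, 0, 5, 6, 8, 4, 11, 3, 10] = (0 1 7 8 4)(3 9 11 10)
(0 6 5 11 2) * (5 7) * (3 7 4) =(0 6 4 3 7 5 11 2) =[6, 1, 0, 7, 3, 11, 4, 5, 8, 9, 10, 2]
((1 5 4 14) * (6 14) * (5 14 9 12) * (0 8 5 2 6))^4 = (14)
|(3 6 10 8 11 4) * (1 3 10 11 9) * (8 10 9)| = |(1 3 6 11 4 9)| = 6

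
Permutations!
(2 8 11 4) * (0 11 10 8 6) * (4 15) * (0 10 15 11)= (2 6 10 8 15 4)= [0, 1, 6, 3, 2, 5, 10, 7, 15, 9, 8, 11, 12, 13, 14, 4]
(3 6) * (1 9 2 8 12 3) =(1 9 2 8 12 3 6) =[0, 9, 8, 6, 4, 5, 1, 7, 12, 2, 10, 11, 3]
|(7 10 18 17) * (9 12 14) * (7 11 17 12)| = 6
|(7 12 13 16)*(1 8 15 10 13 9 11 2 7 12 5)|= 12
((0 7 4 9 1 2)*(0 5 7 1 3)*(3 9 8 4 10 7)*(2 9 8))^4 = (10)(0 4)(1 2)(3 8)(5 9)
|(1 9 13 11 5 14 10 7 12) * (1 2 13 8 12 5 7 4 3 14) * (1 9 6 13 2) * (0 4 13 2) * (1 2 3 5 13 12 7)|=15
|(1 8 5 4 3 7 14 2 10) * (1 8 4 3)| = 14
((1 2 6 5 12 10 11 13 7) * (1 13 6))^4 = ((1 2)(5 12 10 11 6)(7 13))^4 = (13)(5 6 11 10 12)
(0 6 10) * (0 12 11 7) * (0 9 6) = (6 10 12 11 7 9) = [0, 1, 2, 3, 4, 5, 10, 9, 8, 6, 12, 7, 11]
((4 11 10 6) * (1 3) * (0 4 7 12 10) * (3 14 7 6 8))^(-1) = (0 11 4)(1 3 8 10 12 7 14)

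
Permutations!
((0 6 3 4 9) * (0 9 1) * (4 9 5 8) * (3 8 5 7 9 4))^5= (0 1 4 3 8 6)(7 9)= ((0 6 8 3 4 1)(7 9))^5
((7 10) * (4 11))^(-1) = ((4 11)(7 10))^(-1) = (4 11)(7 10)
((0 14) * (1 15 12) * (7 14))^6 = ((0 7 14)(1 15 12))^6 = (15)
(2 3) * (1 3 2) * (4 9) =(1 3)(4 9) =[0, 3, 2, 1, 9, 5, 6, 7, 8, 4]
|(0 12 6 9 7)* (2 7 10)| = |(0 12 6 9 10 2 7)| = 7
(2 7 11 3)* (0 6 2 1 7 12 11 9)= [6, 7, 12, 1, 4, 5, 2, 9, 8, 0, 10, 3, 11]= (0 6 2 12 11 3 1 7 9)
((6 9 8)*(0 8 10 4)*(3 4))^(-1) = (0 4 3 10 9 6 8)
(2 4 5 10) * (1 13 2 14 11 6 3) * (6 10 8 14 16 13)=(1 6 3)(2 4 5 8 14 11 10 16 13)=[0, 6, 4, 1, 5, 8, 3, 7, 14, 9, 16, 10, 12, 2, 11, 15, 13]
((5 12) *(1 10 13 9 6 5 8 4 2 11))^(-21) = ((1 10 13 9 6 5 12 8 4 2 11))^(-21) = (1 10 13 9 6 5 12 8 4 2 11)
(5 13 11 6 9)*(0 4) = (0 4)(5 13 11 6 9) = [4, 1, 2, 3, 0, 13, 9, 7, 8, 5, 10, 6, 12, 11]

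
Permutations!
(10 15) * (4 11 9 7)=(4 11 9 7)(10 15)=[0, 1, 2, 3, 11, 5, 6, 4, 8, 7, 15, 9, 12, 13, 14, 10]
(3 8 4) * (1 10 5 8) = (1 10 5 8 4 3) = [0, 10, 2, 1, 3, 8, 6, 7, 4, 9, 5]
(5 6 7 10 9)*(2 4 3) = [0, 1, 4, 2, 3, 6, 7, 10, 8, 5, 9] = (2 4 3)(5 6 7 10 9)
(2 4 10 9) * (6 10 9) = (2 4 9)(6 10) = [0, 1, 4, 3, 9, 5, 10, 7, 8, 2, 6]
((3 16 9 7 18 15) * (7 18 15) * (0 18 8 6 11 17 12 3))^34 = (0 7)(3 9 6 17)(8 11 12 16)(15 18)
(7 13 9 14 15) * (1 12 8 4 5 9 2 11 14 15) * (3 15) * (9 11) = (1 12 8 4 5 11 14)(2 9 3 15 7 13) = [0, 12, 9, 15, 5, 11, 6, 13, 4, 3, 10, 14, 8, 2, 1, 7]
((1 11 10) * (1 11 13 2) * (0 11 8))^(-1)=(0 8 10 11)(1 2 13)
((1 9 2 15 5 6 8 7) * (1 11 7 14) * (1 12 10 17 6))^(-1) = (1 5 15 2 9)(6 17 10 12 14 8)(7 11)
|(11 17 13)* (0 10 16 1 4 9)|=6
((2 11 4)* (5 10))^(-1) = (2 4 11)(5 10)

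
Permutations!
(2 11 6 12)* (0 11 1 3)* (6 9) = (0 11 9 6 12 2 1 3) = [11, 3, 1, 0, 4, 5, 12, 7, 8, 6, 10, 9, 2]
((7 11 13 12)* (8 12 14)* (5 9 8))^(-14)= (5 8 7 13)(9 12 11 14)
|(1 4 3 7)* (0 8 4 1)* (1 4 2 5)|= |(0 8 2 5 1 4 3 7)|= 8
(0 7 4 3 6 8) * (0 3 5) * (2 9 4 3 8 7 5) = (0 5)(2 9 4)(3 6 7) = [5, 1, 9, 6, 2, 0, 7, 3, 8, 4]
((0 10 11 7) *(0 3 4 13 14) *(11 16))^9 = ((0 10 16 11 7 3 4 13 14))^9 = (16)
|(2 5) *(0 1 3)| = 6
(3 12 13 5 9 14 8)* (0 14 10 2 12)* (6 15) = [14, 1, 12, 0, 4, 9, 15, 7, 3, 10, 2, 11, 13, 5, 8, 6] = (0 14 8 3)(2 12 13 5 9 10)(6 15)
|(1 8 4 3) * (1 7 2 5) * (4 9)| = |(1 8 9 4 3 7 2 5)| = 8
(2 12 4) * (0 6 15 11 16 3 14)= (0 6 15 11 16 3 14)(2 12 4)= [6, 1, 12, 14, 2, 5, 15, 7, 8, 9, 10, 16, 4, 13, 0, 11, 3]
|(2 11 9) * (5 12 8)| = 3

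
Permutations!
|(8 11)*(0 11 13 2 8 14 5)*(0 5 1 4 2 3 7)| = 10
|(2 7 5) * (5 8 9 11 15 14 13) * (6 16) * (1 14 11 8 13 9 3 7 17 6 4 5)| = |(1 14 9 8 3 7 13)(2 17 6 16 4 5)(11 15)| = 42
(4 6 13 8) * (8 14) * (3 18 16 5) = (3 18 16 5)(4 6 13 14 8) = [0, 1, 2, 18, 6, 3, 13, 7, 4, 9, 10, 11, 12, 14, 8, 15, 5, 17, 16]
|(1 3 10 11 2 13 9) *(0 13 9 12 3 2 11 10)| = |(0 13 12 3)(1 2 9)| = 12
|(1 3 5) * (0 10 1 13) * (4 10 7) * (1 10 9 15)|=|(0 7 4 9 15 1 3 5 13)|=9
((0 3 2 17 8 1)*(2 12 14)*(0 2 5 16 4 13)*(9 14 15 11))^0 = ((0 3 12 15 11 9 14 5 16 4 13)(1 2 17 8))^0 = (17)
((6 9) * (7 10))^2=((6 9)(7 10))^2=(10)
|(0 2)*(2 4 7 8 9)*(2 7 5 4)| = |(0 2)(4 5)(7 8 9)| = 6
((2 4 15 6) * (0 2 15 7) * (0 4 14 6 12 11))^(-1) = (0 11 12 15 6 14 2)(4 7)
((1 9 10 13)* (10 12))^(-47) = ((1 9 12 10 13))^(-47) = (1 10 9 13 12)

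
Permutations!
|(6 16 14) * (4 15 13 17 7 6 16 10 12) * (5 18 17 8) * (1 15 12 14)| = 12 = |(1 15 13 8 5 18 17 7 6 10 14 16)(4 12)|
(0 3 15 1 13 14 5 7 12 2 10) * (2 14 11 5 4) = (0 3 15 1 13 11 5 7 12 14 4 2 10) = [3, 13, 10, 15, 2, 7, 6, 12, 8, 9, 0, 5, 14, 11, 4, 1]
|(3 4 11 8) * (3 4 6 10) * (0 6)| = 12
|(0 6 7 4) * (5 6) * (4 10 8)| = 7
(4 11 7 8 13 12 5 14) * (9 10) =(4 11 7 8 13 12 5 14)(9 10) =[0, 1, 2, 3, 11, 14, 6, 8, 13, 10, 9, 7, 5, 12, 4]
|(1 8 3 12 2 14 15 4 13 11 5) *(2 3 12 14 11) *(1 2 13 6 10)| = 9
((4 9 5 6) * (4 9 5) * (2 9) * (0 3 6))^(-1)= ((0 3 6 2 9 4 5))^(-1)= (0 5 4 9 2 6 3)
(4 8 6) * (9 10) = (4 8 6)(9 10) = [0, 1, 2, 3, 8, 5, 4, 7, 6, 10, 9]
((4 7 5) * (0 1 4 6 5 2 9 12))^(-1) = ((0 1 4 7 2 9 12)(5 6))^(-1) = (0 12 9 2 7 4 1)(5 6)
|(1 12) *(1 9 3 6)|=|(1 12 9 3 6)|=5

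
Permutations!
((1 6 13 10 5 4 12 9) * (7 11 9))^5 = (1 4)(5 9)(6 12)(7 13)(10 11)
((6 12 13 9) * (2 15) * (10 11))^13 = (2 15)(6 12 13 9)(10 11) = ((2 15)(6 12 13 9)(10 11))^13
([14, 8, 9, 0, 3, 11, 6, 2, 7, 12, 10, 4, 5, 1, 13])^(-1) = [3, 13, 7, 4, 11, 12, 6, 8, 1, 2, 10, 5, 9, 14, 0]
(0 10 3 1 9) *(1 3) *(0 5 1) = [10, 9, 2, 3, 4, 1, 6, 7, 8, 5, 0] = (0 10)(1 9 5)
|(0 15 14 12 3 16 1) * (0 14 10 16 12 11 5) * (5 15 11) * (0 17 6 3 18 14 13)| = |(0 11 15 10 16 1 13)(3 12 18 14 5 17 6)| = 7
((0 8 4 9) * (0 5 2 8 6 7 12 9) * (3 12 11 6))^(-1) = ((0 3 12 9 5 2 8 4)(6 7 11))^(-1) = (0 4 8 2 5 9 12 3)(6 11 7)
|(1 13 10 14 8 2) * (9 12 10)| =8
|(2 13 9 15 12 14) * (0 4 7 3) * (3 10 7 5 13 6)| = 22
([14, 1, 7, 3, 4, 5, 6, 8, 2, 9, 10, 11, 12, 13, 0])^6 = (14)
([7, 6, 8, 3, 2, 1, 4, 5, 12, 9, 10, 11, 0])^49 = [6, 8, 7, 3, 0, 2, 12, 4, 5, 9, 10, 11, 1]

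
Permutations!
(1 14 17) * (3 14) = (1 3 14 17) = [0, 3, 2, 14, 4, 5, 6, 7, 8, 9, 10, 11, 12, 13, 17, 15, 16, 1]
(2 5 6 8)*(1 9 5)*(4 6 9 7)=(1 7 4 6 8 2)(5 9)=[0, 7, 1, 3, 6, 9, 8, 4, 2, 5]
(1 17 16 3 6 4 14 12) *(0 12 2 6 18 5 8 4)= (0 12 1 17 16 3 18 5 8 4 14 2 6)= [12, 17, 6, 18, 14, 8, 0, 7, 4, 9, 10, 11, 1, 13, 2, 15, 3, 16, 5]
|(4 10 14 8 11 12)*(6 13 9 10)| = |(4 6 13 9 10 14 8 11 12)| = 9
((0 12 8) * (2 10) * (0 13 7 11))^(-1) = (0 11 7 13 8 12)(2 10)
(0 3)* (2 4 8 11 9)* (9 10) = (0 3)(2 4 8 11 10 9) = [3, 1, 4, 0, 8, 5, 6, 7, 11, 2, 9, 10]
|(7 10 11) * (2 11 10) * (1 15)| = |(1 15)(2 11 7)| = 6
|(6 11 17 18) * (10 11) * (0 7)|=10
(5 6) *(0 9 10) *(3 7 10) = [9, 1, 2, 7, 4, 6, 5, 10, 8, 3, 0] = (0 9 3 7 10)(5 6)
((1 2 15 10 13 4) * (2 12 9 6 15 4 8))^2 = ((1 12 9 6 15 10 13 8 2 4))^2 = (1 9 15 13 2)(4 12 6 10 8)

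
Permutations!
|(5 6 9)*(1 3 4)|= |(1 3 4)(5 6 9)|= 3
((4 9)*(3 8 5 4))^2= (3 5 9 8 4)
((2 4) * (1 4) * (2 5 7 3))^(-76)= (1 5 3)(2 4 7)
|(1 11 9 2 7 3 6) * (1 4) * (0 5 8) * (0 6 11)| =30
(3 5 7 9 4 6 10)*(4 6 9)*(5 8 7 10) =(3 8 7 4 9 6 5 10) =[0, 1, 2, 8, 9, 10, 5, 4, 7, 6, 3]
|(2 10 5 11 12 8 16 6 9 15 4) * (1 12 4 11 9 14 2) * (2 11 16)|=13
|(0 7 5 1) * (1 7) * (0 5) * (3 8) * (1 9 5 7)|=|(0 9 5 1 7)(3 8)|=10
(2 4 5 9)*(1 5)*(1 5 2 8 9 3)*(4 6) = (1 2 6 4 5 3)(8 9) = [0, 2, 6, 1, 5, 3, 4, 7, 9, 8]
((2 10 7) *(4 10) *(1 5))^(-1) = ((1 5)(2 4 10 7))^(-1) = (1 5)(2 7 10 4)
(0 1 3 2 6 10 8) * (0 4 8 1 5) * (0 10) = (0 5 10 1 3 2 6)(4 8) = [5, 3, 6, 2, 8, 10, 0, 7, 4, 9, 1]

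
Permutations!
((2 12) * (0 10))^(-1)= (0 10)(2 12)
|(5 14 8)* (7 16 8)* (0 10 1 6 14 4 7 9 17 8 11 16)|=22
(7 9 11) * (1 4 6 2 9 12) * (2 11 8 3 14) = (1 4 6 11 7 12)(2 9 8 3 14) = [0, 4, 9, 14, 6, 5, 11, 12, 3, 8, 10, 7, 1, 13, 2]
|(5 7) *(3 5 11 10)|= 5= |(3 5 7 11 10)|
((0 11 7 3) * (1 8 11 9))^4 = ((0 9 1 8 11 7 3))^4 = (0 11 9 7 1 3 8)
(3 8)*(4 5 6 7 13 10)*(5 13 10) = [0, 1, 2, 8, 13, 6, 7, 10, 3, 9, 4, 11, 12, 5] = (3 8)(4 13 5 6 7 10)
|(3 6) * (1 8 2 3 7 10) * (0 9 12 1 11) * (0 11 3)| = |(0 9 12 1 8 2)(3 6 7 10)| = 12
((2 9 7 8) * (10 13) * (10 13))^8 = ((13)(2 9 7 8))^8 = (13)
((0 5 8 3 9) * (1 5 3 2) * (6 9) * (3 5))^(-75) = ((0 5 8 2 1 3 6 9))^(-75) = (0 3 8 9 1 5 6 2)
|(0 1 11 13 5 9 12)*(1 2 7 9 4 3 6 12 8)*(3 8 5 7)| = 40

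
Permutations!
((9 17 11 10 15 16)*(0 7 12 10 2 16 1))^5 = (17)(0 1 15 10 12 7)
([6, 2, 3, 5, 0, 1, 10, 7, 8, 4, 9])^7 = [10, 5, 1, 2, 6, 3, 9, 7, 8, 0, 4]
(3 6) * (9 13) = [0, 1, 2, 6, 4, 5, 3, 7, 8, 13, 10, 11, 12, 9] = (3 6)(9 13)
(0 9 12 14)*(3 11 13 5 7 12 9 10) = (0 10 3 11 13 5 7 12 14) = [10, 1, 2, 11, 4, 7, 6, 12, 8, 9, 3, 13, 14, 5, 0]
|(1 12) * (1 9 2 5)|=5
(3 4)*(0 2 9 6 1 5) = (0 2 9 6 1 5)(3 4) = [2, 5, 9, 4, 3, 0, 1, 7, 8, 6]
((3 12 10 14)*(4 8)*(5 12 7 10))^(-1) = (3 14 10 7)(4 8)(5 12) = ((3 7 10 14)(4 8)(5 12))^(-1)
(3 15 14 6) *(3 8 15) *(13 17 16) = (6 8 15 14)(13 17 16) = [0, 1, 2, 3, 4, 5, 8, 7, 15, 9, 10, 11, 12, 17, 6, 14, 13, 16]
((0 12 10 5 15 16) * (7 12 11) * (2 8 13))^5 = (0 5 7 16 10 11 15 12)(2 13 8)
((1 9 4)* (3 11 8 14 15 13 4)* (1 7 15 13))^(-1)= (1 15 7 4 13 14 8 11 3 9)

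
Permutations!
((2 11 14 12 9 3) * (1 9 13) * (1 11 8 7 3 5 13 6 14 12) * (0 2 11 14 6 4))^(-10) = (14)(0 12 3 8)(2 4 11 7)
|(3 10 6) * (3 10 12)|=2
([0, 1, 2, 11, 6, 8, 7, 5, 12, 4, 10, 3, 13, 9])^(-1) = [0, 1, 2, 11, 9, 7, 4, 6, 5, 13, 10, 3, 8, 12]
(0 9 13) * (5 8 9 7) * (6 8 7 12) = (0 12 6 8 9 13)(5 7) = [12, 1, 2, 3, 4, 7, 8, 5, 9, 13, 10, 11, 6, 0]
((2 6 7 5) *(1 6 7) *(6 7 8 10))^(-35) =((1 7 5 2 8 10 6))^(-35) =(10)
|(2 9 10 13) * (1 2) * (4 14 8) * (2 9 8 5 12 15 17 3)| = |(1 9 10 13)(2 8 4 14 5 12 15 17 3)| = 36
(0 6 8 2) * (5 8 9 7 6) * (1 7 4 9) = (0 5 8 2)(1 7 6)(4 9) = [5, 7, 0, 3, 9, 8, 1, 6, 2, 4]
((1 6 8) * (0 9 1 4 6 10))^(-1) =((0 9 1 10)(4 6 8))^(-1) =(0 10 1 9)(4 8 6)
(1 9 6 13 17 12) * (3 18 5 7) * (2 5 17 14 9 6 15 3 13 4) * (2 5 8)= (1 6 4 5 7 13 14 9 15 3 18 17 12)(2 8)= [0, 6, 8, 18, 5, 7, 4, 13, 2, 15, 10, 11, 1, 14, 9, 3, 16, 12, 17]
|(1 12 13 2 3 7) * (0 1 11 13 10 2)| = 9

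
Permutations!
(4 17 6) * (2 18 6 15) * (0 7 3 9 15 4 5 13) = (0 7 3 9 15 2 18 6 5 13)(4 17) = [7, 1, 18, 9, 17, 13, 5, 3, 8, 15, 10, 11, 12, 0, 14, 2, 16, 4, 6]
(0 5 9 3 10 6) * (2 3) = (0 5 9 2 3 10 6) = [5, 1, 3, 10, 4, 9, 0, 7, 8, 2, 6]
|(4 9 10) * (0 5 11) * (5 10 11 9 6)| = 7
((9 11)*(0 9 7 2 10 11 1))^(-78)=(2 11)(7 10)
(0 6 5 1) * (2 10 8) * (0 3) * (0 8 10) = (10)(0 6 5 1 3 8 2) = [6, 3, 0, 8, 4, 1, 5, 7, 2, 9, 10]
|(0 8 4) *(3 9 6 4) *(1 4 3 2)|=|(0 8 2 1 4)(3 9 6)|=15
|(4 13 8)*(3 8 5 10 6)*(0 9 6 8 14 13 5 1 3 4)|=28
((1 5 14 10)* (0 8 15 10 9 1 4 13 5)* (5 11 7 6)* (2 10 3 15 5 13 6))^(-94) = ((0 8 5 14 9 1)(2 10 4 6 13 11 7)(3 15))^(-94) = (15)(0 5 9)(1 8 14)(2 13 10 11 4 7 6)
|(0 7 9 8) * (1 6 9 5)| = 7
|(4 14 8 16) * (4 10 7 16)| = |(4 14 8)(7 16 10)| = 3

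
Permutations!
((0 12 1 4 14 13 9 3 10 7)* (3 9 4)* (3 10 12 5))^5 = (0 10 12 5 7 1 3)(4 13 14) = ((0 5 3 12 1 10 7)(4 14 13))^5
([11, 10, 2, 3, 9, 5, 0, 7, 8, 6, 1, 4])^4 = (0 6 9 4 11)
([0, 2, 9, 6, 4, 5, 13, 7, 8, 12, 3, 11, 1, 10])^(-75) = (1 2 9 12)(3 6 13 10)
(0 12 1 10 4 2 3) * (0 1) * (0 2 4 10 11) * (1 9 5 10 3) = (0 12 2 1 11)(3 9 5 10) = [12, 11, 1, 9, 4, 10, 6, 7, 8, 5, 3, 0, 2]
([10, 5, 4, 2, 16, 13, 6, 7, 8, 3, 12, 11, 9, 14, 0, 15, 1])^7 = (0 16 12 5 3 14 4 10 1 9 13 2)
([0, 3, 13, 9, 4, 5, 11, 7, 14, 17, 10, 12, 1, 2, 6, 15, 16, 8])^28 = (1 3 9 17 8 14 6 11 12)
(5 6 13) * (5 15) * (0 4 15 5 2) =(0 4 15 2)(5 6 13) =[4, 1, 0, 3, 15, 6, 13, 7, 8, 9, 10, 11, 12, 5, 14, 2]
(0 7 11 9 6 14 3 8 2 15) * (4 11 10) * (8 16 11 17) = [7, 1, 15, 16, 17, 5, 14, 10, 2, 6, 4, 9, 12, 13, 3, 0, 11, 8] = (0 7 10 4 17 8 2 15)(3 16 11 9 6 14)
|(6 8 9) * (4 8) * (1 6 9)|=4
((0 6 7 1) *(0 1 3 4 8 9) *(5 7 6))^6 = ((0 5 7 3 4 8 9))^6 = (0 9 8 4 3 7 5)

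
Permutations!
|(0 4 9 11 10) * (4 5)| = 6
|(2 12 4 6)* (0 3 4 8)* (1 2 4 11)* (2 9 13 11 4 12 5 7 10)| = 12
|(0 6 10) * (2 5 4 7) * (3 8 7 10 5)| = |(0 6 5 4 10)(2 3 8 7)| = 20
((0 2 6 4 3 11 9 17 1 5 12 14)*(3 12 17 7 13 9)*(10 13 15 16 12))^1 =((0 2 6 4 10 13 9 7 15 16 12 14)(1 5 17)(3 11))^1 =(0 2 6 4 10 13 9 7 15 16 12 14)(1 5 17)(3 11)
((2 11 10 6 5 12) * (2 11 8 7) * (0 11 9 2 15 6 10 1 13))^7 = ((0 11 1 13)(2 8 7 15 6 5 12 9))^7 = (0 13 1 11)(2 9 12 5 6 15 7 8)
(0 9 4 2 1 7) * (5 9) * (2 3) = (0 5 9 4 3 2 1 7) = [5, 7, 1, 2, 3, 9, 6, 0, 8, 4]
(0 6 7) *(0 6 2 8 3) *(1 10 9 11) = (0 2 8 3)(1 10 9 11)(6 7) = [2, 10, 8, 0, 4, 5, 7, 6, 3, 11, 9, 1]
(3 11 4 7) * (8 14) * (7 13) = [0, 1, 2, 11, 13, 5, 6, 3, 14, 9, 10, 4, 12, 7, 8] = (3 11 4 13 7)(8 14)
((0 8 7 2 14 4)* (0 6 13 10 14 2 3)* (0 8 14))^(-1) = ((0 14 4 6 13 10)(3 8 7))^(-1) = (0 10 13 6 4 14)(3 7 8)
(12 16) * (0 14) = (0 14)(12 16) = [14, 1, 2, 3, 4, 5, 6, 7, 8, 9, 10, 11, 16, 13, 0, 15, 12]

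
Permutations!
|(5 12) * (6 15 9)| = |(5 12)(6 15 9)| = 6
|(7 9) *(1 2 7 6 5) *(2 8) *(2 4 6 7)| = 10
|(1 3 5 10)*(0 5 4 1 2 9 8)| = 6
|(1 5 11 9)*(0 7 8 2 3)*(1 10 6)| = |(0 7 8 2 3)(1 5 11 9 10 6)| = 30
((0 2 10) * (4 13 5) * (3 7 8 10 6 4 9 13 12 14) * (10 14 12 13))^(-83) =((0 2 6 4 13 5 9 10)(3 7 8 14))^(-83) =(0 5 6 10 13 2 9 4)(3 7 8 14)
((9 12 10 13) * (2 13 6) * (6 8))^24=((2 13 9 12 10 8 6))^24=(2 12 6 9 8 13 10)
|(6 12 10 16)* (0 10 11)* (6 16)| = 5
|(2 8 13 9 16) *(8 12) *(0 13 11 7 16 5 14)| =30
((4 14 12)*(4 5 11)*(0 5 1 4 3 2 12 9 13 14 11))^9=(14)(0 5)(1 3)(2 4)(11 12)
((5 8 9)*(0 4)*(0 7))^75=(9)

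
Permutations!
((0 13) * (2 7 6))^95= (0 13)(2 6 7)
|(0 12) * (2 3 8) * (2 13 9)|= 10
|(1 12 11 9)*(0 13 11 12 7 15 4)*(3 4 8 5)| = |(0 13 11 9 1 7 15 8 5 3 4)| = 11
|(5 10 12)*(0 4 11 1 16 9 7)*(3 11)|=24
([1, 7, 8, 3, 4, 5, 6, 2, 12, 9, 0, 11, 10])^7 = [0, 1, 2, 3, 4, 5, 6, 7, 8, 9, 10, 11, 12]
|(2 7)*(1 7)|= 3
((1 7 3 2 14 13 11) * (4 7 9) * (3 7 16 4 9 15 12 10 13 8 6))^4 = (16)(1 13 12)(2 3 6 8 14)(10 15 11)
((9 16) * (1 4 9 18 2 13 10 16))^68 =((1 4 9)(2 13 10 16 18))^68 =(1 9 4)(2 16 13 18 10)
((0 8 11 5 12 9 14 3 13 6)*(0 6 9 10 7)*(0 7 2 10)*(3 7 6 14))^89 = (0 12 5 11 8)(2 10)(3 9 13)(6 7 14)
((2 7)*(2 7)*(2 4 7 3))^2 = ((2 4 7 3))^2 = (2 7)(3 4)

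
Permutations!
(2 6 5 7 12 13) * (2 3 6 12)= [0, 1, 12, 6, 4, 7, 5, 2, 8, 9, 10, 11, 13, 3]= (2 12 13 3 6 5 7)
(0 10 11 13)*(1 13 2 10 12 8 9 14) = (0 12 8 9 14 1 13)(2 10 11) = [12, 13, 10, 3, 4, 5, 6, 7, 9, 14, 11, 2, 8, 0, 1]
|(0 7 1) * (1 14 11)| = 5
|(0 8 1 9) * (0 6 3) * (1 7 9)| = 6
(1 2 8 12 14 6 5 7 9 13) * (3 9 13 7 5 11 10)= (1 2 8 12 14 6 11 10 3 9 7 13)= [0, 2, 8, 9, 4, 5, 11, 13, 12, 7, 3, 10, 14, 1, 6]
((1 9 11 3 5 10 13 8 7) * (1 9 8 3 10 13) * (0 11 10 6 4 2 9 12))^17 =(0 10 11 1 6 8 4 7 2 12 9)(3 13 5)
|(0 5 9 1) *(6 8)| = 4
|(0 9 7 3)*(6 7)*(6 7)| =4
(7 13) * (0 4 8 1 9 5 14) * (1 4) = (0 1 9 5 14)(4 8)(7 13) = [1, 9, 2, 3, 8, 14, 6, 13, 4, 5, 10, 11, 12, 7, 0]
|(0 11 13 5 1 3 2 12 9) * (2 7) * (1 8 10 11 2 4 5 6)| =20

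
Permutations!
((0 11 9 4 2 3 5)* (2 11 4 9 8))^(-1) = ((0 4 11 8 2 3 5))^(-1) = (0 5 3 2 8 11 4)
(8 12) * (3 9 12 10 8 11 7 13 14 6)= (3 9 12 11 7 13 14 6)(8 10)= [0, 1, 2, 9, 4, 5, 3, 13, 10, 12, 8, 7, 11, 14, 6]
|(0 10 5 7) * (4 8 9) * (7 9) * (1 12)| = 14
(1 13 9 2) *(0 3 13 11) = (0 3 13 9 2 1 11) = [3, 11, 1, 13, 4, 5, 6, 7, 8, 2, 10, 0, 12, 9]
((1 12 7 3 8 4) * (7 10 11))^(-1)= (1 4 8 3 7 11 10 12)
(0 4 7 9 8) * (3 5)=(0 4 7 9 8)(3 5)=[4, 1, 2, 5, 7, 3, 6, 9, 0, 8]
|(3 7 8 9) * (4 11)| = 4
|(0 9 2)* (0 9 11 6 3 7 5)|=|(0 11 6 3 7 5)(2 9)|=6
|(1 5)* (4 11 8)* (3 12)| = 6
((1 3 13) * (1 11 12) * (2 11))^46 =(1 11 13)(2 3 12)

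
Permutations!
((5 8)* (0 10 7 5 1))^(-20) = ((0 10 7 5 8 1))^(-20) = (0 8 7)(1 5 10)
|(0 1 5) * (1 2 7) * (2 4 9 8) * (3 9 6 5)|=|(0 4 6 5)(1 3 9 8 2 7)|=12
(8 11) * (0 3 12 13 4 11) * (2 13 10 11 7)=(0 3 12 10 11 8)(2 13 4 7)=[3, 1, 13, 12, 7, 5, 6, 2, 0, 9, 11, 8, 10, 4]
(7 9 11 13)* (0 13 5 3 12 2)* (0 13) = [0, 1, 13, 12, 4, 3, 6, 9, 8, 11, 10, 5, 2, 7] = (2 13 7 9 11 5 3 12)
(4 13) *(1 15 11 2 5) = (1 15 11 2 5)(4 13) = [0, 15, 5, 3, 13, 1, 6, 7, 8, 9, 10, 2, 12, 4, 14, 11]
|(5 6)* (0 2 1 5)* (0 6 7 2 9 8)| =12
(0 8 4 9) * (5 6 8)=[5, 1, 2, 3, 9, 6, 8, 7, 4, 0]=(0 5 6 8 4 9)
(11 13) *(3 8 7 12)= (3 8 7 12)(11 13)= [0, 1, 2, 8, 4, 5, 6, 12, 7, 9, 10, 13, 3, 11]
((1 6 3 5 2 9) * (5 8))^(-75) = ((1 6 3 8 5 2 9))^(-75) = (1 3 5 9 6 8 2)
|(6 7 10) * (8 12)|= |(6 7 10)(8 12)|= 6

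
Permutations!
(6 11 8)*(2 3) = (2 3)(6 11 8) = [0, 1, 3, 2, 4, 5, 11, 7, 6, 9, 10, 8]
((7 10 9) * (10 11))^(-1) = (7 9 10 11)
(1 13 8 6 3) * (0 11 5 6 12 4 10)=(0 11 5 6 3 1 13 8 12 4 10)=[11, 13, 2, 1, 10, 6, 3, 7, 12, 9, 0, 5, 4, 8]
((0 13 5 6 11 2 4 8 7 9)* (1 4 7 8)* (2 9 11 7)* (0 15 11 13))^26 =(5 7)(6 13)(9 11 15)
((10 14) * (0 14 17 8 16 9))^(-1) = ((0 14 10 17 8 16 9))^(-1) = (0 9 16 8 17 10 14)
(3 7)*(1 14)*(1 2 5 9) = (1 14 2 5 9)(3 7) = [0, 14, 5, 7, 4, 9, 6, 3, 8, 1, 10, 11, 12, 13, 2]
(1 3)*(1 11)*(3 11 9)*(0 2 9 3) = (0 2 9)(1 11) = [2, 11, 9, 3, 4, 5, 6, 7, 8, 0, 10, 1]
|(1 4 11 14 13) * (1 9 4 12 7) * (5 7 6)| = |(1 12 6 5 7)(4 11 14 13 9)| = 5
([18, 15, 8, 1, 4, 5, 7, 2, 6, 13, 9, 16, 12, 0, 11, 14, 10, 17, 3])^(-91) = (0 10 14 3 13 16 15 18 9 11 1)(2 8 6 7)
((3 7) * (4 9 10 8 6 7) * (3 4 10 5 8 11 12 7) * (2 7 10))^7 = ((2 7 4 9 5 8 6 3)(10 11 12))^7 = (2 3 6 8 5 9 4 7)(10 11 12)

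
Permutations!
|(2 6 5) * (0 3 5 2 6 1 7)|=7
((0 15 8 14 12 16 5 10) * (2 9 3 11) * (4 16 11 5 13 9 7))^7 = (0 7 10 2 5 11 3 12 9 14 13 8 16 15 4) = ((0 15 8 14 12 11 2 7 4 16 13 9 3 5 10))^7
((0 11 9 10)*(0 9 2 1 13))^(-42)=((0 11 2 1 13)(9 10))^(-42)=(0 1 11 13 2)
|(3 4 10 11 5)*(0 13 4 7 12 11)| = |(0 13 4 10)(3 7 12 11 5)| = 20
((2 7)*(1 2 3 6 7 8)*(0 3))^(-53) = ((0 3 6 7)(1 2 8))^(-53) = (0 7 6 3)(1 2 8)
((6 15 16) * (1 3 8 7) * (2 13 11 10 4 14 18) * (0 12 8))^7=(18)(0 12 8 7 1 3)(6 15 16)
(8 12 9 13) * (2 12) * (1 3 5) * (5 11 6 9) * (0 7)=(0 7)(1 3 11 6 9 13 8 2 12 5)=[7, 3, 12, 11, 4, 1, 9, 0, 2, 13, 10, 6, 5, 8]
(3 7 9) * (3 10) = [0, 1, 2, 7, 4, 5, 6, 9, 8, 10, 3] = (3 7 9 10)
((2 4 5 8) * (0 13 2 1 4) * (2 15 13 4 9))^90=((0 4 5 8 1 9 2)(13 15))^90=(15)(0 2 9 1 8 5 4)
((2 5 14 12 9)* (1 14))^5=(1 5 2 9 12 14)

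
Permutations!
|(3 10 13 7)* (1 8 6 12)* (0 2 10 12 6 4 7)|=|(0 2 10 13)(1 8 4 7 3 12)|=12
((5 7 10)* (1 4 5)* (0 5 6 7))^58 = (1 7 4 10 6)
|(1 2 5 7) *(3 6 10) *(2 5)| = 3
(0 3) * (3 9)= [9, 1, 2, 0, 4, 5, 6, 7, 8, 3]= (0 9 3)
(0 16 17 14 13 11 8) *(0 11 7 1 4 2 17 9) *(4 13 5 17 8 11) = (0 16 9)(1 13 7)(2 8 4)(5 17 14) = [16, 13, 8, 3, 2, 17, 6, 1, 4, 0, 10, 11, 12, 7, 5, 15, 9, 14]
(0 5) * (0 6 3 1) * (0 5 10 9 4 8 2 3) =[10, 5, 3, 1, 8, 6, 0, 7, 2, 4, 9] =(0 10 9 4 8 2 3 1 5 6)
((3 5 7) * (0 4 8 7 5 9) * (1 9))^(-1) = ((0 4 8 7 3 1 9))^(-1) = (0 9 1 3 7 8 4)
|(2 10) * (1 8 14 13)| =4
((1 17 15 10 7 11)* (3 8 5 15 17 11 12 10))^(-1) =(17)(1 11)(3 15 5 8)(7 10 12)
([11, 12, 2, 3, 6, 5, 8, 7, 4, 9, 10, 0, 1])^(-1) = (0 11)(1 12)(4 8 6)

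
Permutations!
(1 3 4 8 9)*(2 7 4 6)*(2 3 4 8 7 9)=(1 4 7 8 2 9)(3 6)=[0, 4, 9, 6, 7, 5, 3, 8, 2, 1]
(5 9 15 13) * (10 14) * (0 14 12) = (0 14 10 12)(5 9 15 13) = [14, 1, 2, 3, 4, 9, 6, 7, 8, 15, 12, 11, 0, 5, 10, 13]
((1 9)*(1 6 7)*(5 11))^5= (1 9 6 7)(5 11)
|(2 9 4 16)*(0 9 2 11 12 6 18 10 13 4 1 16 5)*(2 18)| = |(0 9 1 16 11 12 6 2 18 10 13 4 5)| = 13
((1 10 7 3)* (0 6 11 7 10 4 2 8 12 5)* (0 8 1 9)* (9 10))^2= (0 11 3 9 6 7 10)(1 2 4)(5 12 8)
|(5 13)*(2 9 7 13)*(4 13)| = 6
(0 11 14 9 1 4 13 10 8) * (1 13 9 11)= (0 1 4 9 13 10 8)(11 14)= [1, 4, 2, 3, 9, 5, 6, 7, 0, 13, 8, 14, 12, 10, 11]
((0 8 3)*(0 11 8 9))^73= (0 9)(3 11 8)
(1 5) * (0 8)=(0 8)(1 5)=[8, 5, 2, 3, 4, 1, 6, 7, 0]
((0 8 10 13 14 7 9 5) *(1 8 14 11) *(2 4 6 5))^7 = (0 5 6 4 2 9 7 14)(1 10 11 8 13)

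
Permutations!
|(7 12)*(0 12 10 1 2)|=|(0 12 7 10 1 2)|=6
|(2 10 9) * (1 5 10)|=5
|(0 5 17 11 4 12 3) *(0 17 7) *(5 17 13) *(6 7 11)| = 12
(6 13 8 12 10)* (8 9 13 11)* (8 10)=(6 11 10)(8 12)(9 13)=[0, 1, 2, 3, 4, 5, 11, 7, 12, 13, 6, 10, 8, 9]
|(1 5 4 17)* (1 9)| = |(1 5 4 17 9)| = 5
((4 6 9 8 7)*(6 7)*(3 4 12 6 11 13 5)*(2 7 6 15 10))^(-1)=((2 7 12 15 10)(3 4 6 9 8 11 13 5))^(-1)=(2 10 15 12 7)(3 5 13 11 8 9 6 4)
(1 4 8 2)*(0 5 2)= (0 5 2 1 4 8)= [5, 4, 1, 3, 8, 2, 6, 7, 0]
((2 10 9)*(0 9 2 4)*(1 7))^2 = (10)(0 4 9)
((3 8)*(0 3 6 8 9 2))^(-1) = (0 2 9 3)(6 8)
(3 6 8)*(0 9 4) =(0 9 4)(3 6 8) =[9, 1, 2, 6, 0, 5, 8, 7, 3, 4]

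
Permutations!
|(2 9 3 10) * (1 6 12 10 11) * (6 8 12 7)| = |(1 8 12 10 2 9 3 11)(6 7)| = 8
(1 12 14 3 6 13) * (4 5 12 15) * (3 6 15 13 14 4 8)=(1 13)(3 15 8)(4 5 12)(6 14)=[0, 13, 2, 15, 5, 12, 14, 7, 3, 9, 10, 11, 4, 1, 6, 8]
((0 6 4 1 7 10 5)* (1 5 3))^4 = ((0 6 4 5)(1 7 10 3))^4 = (10)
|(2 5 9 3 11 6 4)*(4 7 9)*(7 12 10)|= 21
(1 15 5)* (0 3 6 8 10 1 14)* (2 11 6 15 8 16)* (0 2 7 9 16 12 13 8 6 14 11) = [3, 6, 0, 15, 4, 11, 12, 9, 10, 16, 1, 14, 13, 8, 2, 5, 7] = (0 3 15 5 11 14 2)(1 6 12 13 8 10)(7 9 16)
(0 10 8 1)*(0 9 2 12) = (0 10 8 1 9 2 12) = [10, 9, 12, 3, 4, 5, 6, 7, 1, 2, 8, 11, 0]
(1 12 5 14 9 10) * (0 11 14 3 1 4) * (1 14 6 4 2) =(0 11 6 4)(1 12 5 3 14 9 10 2) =[11, 12, 1, 14, 0, 3, 4, 7, 8, 10, 2, 6, 5, 13, 9]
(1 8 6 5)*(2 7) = (1 8 6 5)(2 7) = [0, 8, 7, 3, 4, 1, 5, 2, 6]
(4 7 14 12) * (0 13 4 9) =[13, 1, 2, 3, 7, 5, 6, 14, 8, 0, 10, 11, 9, 4, 12] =(0 13 4 7 14 12 9)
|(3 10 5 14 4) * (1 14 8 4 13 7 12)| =5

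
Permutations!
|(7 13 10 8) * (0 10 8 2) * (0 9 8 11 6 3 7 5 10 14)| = 10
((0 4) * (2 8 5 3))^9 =((0 4)(2 8 5 3))^9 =(0 4)(2 8 5 3)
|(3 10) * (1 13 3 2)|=|(1 13 3 10 2)|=5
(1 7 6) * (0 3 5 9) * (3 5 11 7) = (0 5 9)(1 3 11 7 6) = [5, 3, 2, 11, 4, 9, 1, 6, 8, 0, 10, 7]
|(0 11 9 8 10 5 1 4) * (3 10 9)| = |(0 11 3 10 5 1 4)(8 9)| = 14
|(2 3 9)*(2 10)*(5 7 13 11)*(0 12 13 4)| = |(0 12 13 11 5 7 4)(2 3 9 10)| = 28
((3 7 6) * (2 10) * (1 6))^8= ((1 6 3 7)(2 10))^8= (10)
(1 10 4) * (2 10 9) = (1 9 2 10 4) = [0, 9, 10, 3, 1, 5, 6, 7, 8, 2, 4]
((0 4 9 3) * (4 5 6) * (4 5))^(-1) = (0 3 9 4)(5 6) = ((0 4 9 3)(5 6))^(-1)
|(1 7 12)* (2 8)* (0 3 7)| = 10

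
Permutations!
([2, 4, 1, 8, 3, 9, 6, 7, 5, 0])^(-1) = [9, 2, 0, 4, 1, 8, 6, 7, 3, 5]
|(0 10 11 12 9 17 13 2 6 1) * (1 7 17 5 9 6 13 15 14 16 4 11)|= 18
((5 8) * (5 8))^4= (8)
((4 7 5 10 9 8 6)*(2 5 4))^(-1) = ((2 5 10 9 8 6)(4 7))^(-1) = (2 6 8 9 10 5)(4 7)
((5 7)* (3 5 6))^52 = ((3 5 7 6))^52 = (7)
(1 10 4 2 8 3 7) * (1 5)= (1 10 4 2 8 3 7 5)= [0, 10, 8, 7, 2, 1, 6, 5, 3, 9, 4]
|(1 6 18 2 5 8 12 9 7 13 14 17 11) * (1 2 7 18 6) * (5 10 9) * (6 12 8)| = 9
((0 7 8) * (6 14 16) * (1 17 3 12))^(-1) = (0 8 7)(1 12 3 17)(6 16 14)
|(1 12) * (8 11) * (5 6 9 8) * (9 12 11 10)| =|(1 11 5 6 12)(8 10 9)| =15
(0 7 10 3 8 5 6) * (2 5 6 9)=(0 7 10 3 8 6)(2 5 9)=[7, 1, 5, 8, 4, 9, 0, 10, 6, 2, 3]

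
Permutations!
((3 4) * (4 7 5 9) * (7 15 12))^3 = (3 7 4 12 9 15 5)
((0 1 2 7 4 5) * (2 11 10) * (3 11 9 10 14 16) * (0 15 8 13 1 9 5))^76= (16)(0 7 10)(1 5 15 8 13)(2 9 4)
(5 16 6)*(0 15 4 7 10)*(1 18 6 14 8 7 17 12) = (0 15 4 17 12 1 18 6 5 16 14 8 7 10) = [15, 18, 2, 3, 17, 16, 5, 10, 7, 9, 0, 11, 1, 13, 8, 4, 14, 12, 6]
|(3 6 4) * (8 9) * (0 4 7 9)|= 7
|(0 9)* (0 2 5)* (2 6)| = |(0 9 6 2 5)| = 5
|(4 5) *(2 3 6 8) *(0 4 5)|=|(0 4)(2 3 6 8)|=4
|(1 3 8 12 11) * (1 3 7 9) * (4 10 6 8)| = |(1 7 9)(3 4 10 6 8 12 11)| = 21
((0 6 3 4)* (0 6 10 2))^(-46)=(0 2 10)(3 6 4)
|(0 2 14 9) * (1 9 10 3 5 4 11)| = |(0 2 14 10 3 5 4 11 1 9)| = 10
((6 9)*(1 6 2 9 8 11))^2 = ((1 6 8 11)(2 9))^2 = (1 8)(6 11)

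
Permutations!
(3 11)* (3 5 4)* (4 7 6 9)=[0, 1, 2, 11, 3, 7, 9, 6, 8, 4, 10, 5]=(3 11 5 7 6 9 4)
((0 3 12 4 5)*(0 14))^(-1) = ((0 3 12 4 5 14))^(-1) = (0 14 5 4 12 3)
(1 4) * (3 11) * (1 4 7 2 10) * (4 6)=(1 7 2 10)(3 11)(4 6)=[0, 7, 10, 11, 6, 5, 4, 2, 8, 9, 1, 3]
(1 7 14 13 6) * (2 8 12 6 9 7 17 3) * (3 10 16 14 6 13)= [0, 17, 8, 2, 4, 5, 1, 6, 12, 7, 16, 11, 13, 9, 3, 15, 14, 10]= (1 17 10 16 14 3 2 8 12 13 9 7 6)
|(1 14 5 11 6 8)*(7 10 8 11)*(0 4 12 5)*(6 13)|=|(0 4 12 5 7 10 8 1 14)(6 11 13)|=9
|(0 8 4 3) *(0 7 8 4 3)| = |(0 4)(3 7 8)| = 6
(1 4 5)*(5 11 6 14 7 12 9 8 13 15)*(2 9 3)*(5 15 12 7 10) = (15)(1 4 11 6 14 10 5)(2 9 8 13 12 3) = [0, 4, 9, 2, 11, 1, 14, 7, 13, 8, 5, 6, 3, 12, 10, 15]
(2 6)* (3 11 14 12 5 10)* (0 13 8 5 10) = (0 13 8 5)(2 6)(3 11 14 12 10) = [13, 1, 6, 11, 4, 0, 2, 7, 5, 9, 3, 14, 10, 8, 12]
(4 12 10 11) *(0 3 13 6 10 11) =[3, 1, 2, 13, 12, 5, 10, 7, 8, 9, 0, 4, 11, 6] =(0 3 13 6 10)(4 12 11)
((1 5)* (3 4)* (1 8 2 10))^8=(1 2 5 10 8)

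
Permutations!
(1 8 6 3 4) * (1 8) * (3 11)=[0, 1, 2, 4, 8, 5, 11, 7, 6, 9, 10, 3]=(3 4 8 6 11)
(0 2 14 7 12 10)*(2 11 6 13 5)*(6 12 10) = (0 11 12 6 13 5 2 14 7 10) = [11, 1, 14, 3, 4, 2, 13, 10, 8, 9, 0, 12, 6, 5, 7]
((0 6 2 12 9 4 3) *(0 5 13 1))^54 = (0 9 13 2 3)(1 12 5 6 4)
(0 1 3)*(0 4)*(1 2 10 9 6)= [2, 3, 10, 4, 0, 5, 1, 7, 8, 6, 9]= (0 2 10 9 6 1 3 4)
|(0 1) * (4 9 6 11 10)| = |(0 1)(4 9 6 11 10)| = 10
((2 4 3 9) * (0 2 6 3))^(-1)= ((0 2 4)(3 9 6))^(-1)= (0 4 2)(3 6 9)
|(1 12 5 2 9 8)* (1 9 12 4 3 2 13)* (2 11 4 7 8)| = 24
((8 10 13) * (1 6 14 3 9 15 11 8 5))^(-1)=(1 5 13 10 8 11 15 9 3 14 6)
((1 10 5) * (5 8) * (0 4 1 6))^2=((0 4 1 10 8 5 6))^2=(0 1 8 6 4 10 5)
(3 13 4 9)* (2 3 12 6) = (2 3 13 4 9 12 6) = [0, 1, 3, 13, 9, 5, 2, 7, 8, 12, 10, 11, 6, 4]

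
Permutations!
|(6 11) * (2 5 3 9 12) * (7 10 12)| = |(2 5 3 9 7 10 12)(6 11)| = 14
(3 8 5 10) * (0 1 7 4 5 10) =(0 1 7 4 5)(3 8 10) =[1, 7, 2, 8, 5, 0, 6, 4, 10, 9, 3]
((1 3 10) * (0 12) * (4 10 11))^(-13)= (0 12)(1 11 10 3 4)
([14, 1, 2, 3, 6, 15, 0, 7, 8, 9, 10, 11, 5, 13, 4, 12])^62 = [4, 1, 2, 3, 0, 12, 14, 7, 8, 9, 10, 11, 15, 13, 6, 5]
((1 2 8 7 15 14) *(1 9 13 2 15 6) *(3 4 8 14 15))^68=(15)(1 4 7)(3 8 6)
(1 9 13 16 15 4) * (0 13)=(0 13 16 15 4 1 9)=[13, 9, 2, 3, 1, 5, 6, 7, 8, 0, 10, 11, 12, 16, 14, 4, 15]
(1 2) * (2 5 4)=(1 5 4 2)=[0, 5, 1, 3, 2, 4]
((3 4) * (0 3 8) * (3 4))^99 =(8) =((0 4 8))^99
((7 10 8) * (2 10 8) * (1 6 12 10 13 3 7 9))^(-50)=(13)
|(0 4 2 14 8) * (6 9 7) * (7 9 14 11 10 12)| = 10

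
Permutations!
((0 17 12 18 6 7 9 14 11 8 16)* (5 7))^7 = (0 9 12 11 6 16 7 17 14 18 8 5)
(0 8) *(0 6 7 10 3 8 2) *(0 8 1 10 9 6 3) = [2, 10, 8, 1, 4, 5, 7, 9, 3, 6, 0] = (0 2 8 3 1 10)(6 7 9)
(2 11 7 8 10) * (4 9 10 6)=(2 11 7 8 6 4 9 10)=[0, 1, 11, 3, 9, 5, 4, 8, 6, 10, 2, 7]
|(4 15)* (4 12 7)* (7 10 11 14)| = 7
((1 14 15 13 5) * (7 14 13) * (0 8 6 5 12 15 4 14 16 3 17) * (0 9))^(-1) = ((0 8 6 5 1 13 12 15 7 16 3 17 9)(4 14))^(-1) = (0 9 17 3 16 7 15 12 13 1 5 6 8)(4 14)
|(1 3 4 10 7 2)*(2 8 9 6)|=|(1 3 4 10 7 8 9 6 2)|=9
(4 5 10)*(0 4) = (0 4 5 10) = [4, 1, 2, 3, 5, 10, 6, 7, 8, 9, 0]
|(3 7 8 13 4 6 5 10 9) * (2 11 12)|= 9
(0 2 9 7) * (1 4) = (0 2 9 7)(1 4) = [2, 4, 9, 3, 1, 5, 6, 0, 8, 7]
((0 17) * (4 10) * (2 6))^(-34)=((0 17)(2 6)(4 10))^(-34)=(17)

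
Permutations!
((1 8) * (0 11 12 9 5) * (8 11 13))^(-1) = (0 5 9 12 11 1 8 13) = ((0 13 8 1 11 12 9 5))^(-1)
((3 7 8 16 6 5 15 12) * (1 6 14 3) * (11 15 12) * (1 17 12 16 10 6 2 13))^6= (17)(3 16 6 8)(5 10 7 14)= ((1 2 13)(3 7 8 10 6 5 16 14)(11 15)(12 17))^6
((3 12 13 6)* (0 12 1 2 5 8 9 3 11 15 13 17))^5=((0 12 17)(1 2 5 8 9 3)(6 11 15 13))^5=(0 17 12)(1 3 9 8 5 2)(6 11 15 13)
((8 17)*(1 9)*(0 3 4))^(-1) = ((0 3 4)(1 9)(8 17))^(-1) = (0 4 3)(1 9)(8 17)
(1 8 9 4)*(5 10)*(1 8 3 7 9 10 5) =(1 3 7 9 4 8 10) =[0, 3, 2, 7, 8, 5, 6, 9, 10, 4, 1]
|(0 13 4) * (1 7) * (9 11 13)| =10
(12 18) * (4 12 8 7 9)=[0, 1, 2, 3, 12, 5, 6, 9, 7, 4, 10, 11, 18, 13, 14, 15, 16, 17, 8]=(4 12 18 8 7 9)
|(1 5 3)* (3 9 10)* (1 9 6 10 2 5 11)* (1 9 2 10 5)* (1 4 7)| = 8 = |(1 11 9 10 3 2 4 7)(5 6)|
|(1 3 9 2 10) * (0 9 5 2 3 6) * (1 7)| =|(0 9 3 5 2 10 7 1 6)| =9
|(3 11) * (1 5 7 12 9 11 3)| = 6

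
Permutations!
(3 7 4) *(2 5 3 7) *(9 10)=(2 5 3)(4 7)(9 10)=[0, 1, 5, 2, 7, 3, 6, 4, 8, 10, 9]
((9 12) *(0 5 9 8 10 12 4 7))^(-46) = ((0 5 9 4 7)(8 10 12))^(-46) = (0 7 4 9 5)(8 12 10)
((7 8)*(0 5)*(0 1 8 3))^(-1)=(0 3 7 8 1 5)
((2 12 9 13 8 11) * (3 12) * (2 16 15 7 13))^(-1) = (2 9 12 3)(7 15 16 11 8 13)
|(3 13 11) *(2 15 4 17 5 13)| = 8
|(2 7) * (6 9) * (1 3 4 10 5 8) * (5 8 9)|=30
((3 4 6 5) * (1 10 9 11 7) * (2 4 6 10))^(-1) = ((1 2 4 10 9 11 7)(3 6 5))^(-1) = (1 7 11 9 10 4 2)(3 5 6)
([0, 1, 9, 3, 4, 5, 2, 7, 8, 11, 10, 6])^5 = (2 9 11 6)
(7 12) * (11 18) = (7 12)(11 18) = [0, 1, 2, 3, 4, 5, 6, 12, 8, 9, 10, 18, 7, 13, 14, 15, 16, 17, 11]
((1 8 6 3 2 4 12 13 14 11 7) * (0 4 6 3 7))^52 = ((0 4 12 13 14 11)(1 8 3 2 6 7))^52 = (0 14 12)(1 6 3)(2 8 7)(4 11 13)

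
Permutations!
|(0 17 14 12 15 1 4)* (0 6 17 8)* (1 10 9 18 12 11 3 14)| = |(0 8)(1 4 6 17)(3 14 11)(9 18 12 15 10)| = 60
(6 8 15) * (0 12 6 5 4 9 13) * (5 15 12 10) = (15)(0 10 5 4 9 13)(6 8 12) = [10, 1, 2, 3, 9, 4, 8, 7, 12, 13, 5, 11, 6, 0, 14, 15]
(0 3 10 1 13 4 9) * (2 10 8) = [3, 13, 10, 8, 9, 5, 6, 7, 2, 0, 1, 11, 12, 4] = (0 3 8 2 10 1 13 4 9)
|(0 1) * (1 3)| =|(0 3 1)| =3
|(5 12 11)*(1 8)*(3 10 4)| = |(1 8)(3 10 4)(5 12 11)| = 6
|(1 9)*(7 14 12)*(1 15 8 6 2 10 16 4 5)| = 30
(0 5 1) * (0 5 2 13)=(0 2 13)(1 5)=[2, 5, 13, 3, 4, 1, 6, 7, 8, 9, 10, 11, 12, 0]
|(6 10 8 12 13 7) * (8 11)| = |(6 10 11 8 12 13 7)| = 7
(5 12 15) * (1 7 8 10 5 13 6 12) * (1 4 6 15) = (1 7 8 10 5 4 6 12)(13 15) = [0, 7, 2, 3, 6, 4, 12, 8, 10, 9, 5, 11, 1, 15, 14, 13]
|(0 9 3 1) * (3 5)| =|(0 9 5 3 1)| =5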